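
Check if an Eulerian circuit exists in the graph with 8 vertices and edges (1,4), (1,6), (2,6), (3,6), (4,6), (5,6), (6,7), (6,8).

Step 1: Find the degree of each vertex:
  deg(1) = 2
  deg(2) = 1
  deg(3) = 1
  deg(4) = 2
  deg(5) = 1
  deg(6) = 7
  deg(7) = 1
  deg(8) = 1

Step 2: Count vertices with odd degree:
  Odd-degree vertices: 2, 3, 5, 6, 7, 8 (6 total)

Step 3: Apply Euler's theorem:
  - Eulerian circuit exists iff graph is connected and all vertices have even degree
  - Eulerian path exists iff graph is connected and has 0 or 2 odd-degree vertices

Graph has 6 odd-degree vertices (need 0 or 2).
Neither Eulerian path nor Eulerian circuit exists.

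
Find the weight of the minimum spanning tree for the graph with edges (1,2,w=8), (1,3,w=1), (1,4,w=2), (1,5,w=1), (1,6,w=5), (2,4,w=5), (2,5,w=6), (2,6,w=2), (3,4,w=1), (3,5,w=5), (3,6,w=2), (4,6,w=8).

Apply Kruskal's algorithm (sort edges by weight, add if no cycle):

Sorted edges by weight:
  (1,3) w=1
  (1,5) w=1
  (3,4) w=1
  (1,4) w=2
  (2,6) w=2
  (3,6) w=2
  (1,6) w=5
  (2,4) w=5
  (3,5) w=5
  (2,5) w=6
  (1,2) w=8
  (4,6) w=8

Add edge (1,3) w=1 -- no cycle. Running total: 1
Add edge (1,5) w=1 -- no cycle. Running total: 2
Add edge (3,4) w=1 -- no cycle. Running total: 3
Skip edge (1,4) w=2 -- would create cycle
Add edge (2,6) w=2 -- no cycle. Running total: 5
Add edge (3,6) w=2 -- no cycle. Running total: 7

MST edges: (1,3,w=1), (1,5,w=1), (3,4,w=1), (2,6,w=2), (3,6,w=2)
Total MST weight: 1 + 1 + 1 + 2 + 2 = 7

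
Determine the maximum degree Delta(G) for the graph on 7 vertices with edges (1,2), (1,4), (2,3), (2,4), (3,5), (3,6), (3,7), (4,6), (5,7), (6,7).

Step 1: Count edges incident to each vertex:
  deg(1) = 2 (neighbors: 2, 4)
  deg(2) = 3 (neighbors: 1, 3, 4)
  deg(3) = 4 (neighbors: 2, 5, 6, 7)
  deg(4) = 3 (neighbors: 1, 2, 6)
  deg(5) = 2 (neighbors: 3, 7)
  deg(6) = 3 (neighbors: 3, 4, 7)
  deg(7) = 3 (neighbors: 3, 5, 6)

Step 2: Find maximum:
  max(2, 3, 4, 3, 2, 3, 3) = 4 (vertex 3)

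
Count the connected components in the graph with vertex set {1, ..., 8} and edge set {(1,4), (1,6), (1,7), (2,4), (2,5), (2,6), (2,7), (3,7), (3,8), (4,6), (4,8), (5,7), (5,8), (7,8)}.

Step 1: Build adjacency list from edges:
  1: 4, 6, 7
  2: 4, 5, 6, 7
  3: 7, 8
  4: 1, 2, 6, 8
  5: 2, 7, 8
  6: 1, 2, 4
  7: 1, 2, 3, 5, 8
  8: 3, 4, 5, 7

Step 2: Run BFS/DFS from vertex 1:
  Visited: {1, 4, 6, 7, 2, 8, 3, 5}
  Reached 8 of 8 vertices

Step 3: All 8 vertices reached from vertex 1, so the graph is connected.
Number of connected components: 1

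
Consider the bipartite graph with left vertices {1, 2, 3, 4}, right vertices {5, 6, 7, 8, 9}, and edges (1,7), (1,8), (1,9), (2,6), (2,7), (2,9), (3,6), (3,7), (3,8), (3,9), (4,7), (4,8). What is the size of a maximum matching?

Step 1: List the neighbors of each left vertex:
  1: 7, 8, 9
  2: 6, 7, 9
  3: 6, 7, 8, 9
  4: 7, 8

Step 2: Greedily match left vertices, then look for augmenting paths:
  Match 1 -- 9
  Match 2 -- 6
  Match 3 -- 8
  Match 4 -- 7
  No augmenting path remains.

Step 3: Verify this is maximum:
  Matching size 4 = min(|L|, |R|) = min(4, 5), which is an upper bound, so this matching is maximum.

Maximum matching: {(1,9), (2,6), (3,8), (4,7)}
Size: 4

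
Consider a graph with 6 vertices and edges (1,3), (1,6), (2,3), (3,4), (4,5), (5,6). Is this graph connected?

Step 1: Build adjacency list from edges:
  1: 3, 6
  2: 3
  3: 1, 2, 4
  4: 3, 5
  5: 4, 6
  6: 1, 5

Step 2: Run BFS/DFS from vertex 1:
  Visited: {1, 3, 6, 2, 4, 5}
  Reached 6 of 6 vertices

Step 3: All 6 vertices reached from vertex 1, so the graph is connected.
Answer: Yes, the graph is connected.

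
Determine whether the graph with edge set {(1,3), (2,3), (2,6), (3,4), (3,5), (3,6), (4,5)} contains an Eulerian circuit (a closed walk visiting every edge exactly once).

Step 1: Find the degree of each vertex:
  deg(1) = 1
  deg(2) = 2
  deg(3) = 5
  deg(4) = 2
  deg(5) = 2
  deg(6) = 2

Step 2: Count vertices with odd degree:
  Odd-degree vertices: 1, 3 (2 total)

Step 3: Apply Euler's theorem:
  - Eulerian circuit exists iff graph is connected and all vertices have even degree
  - Eulerian path exists iff graph is connected and has 0 or 2 odd-degree vertices

Graph is connected with exactly 2 odd-degree vertices (1, 3).
Eulerian path exists (starting and ending at the odd-degree vertices), but no Eulerian circuit.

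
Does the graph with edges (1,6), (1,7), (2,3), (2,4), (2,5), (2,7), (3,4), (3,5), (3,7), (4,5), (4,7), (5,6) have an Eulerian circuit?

Step 1: Find the degree of each vertex:
  deg(1) = 2
  deg(2) = 4
  deg(3) = 4
  deg(4) = 4
  deg(5) = 4
  deg(6) = 2
  deg(7) = 4

Step 2: Count vertices with odd degree:
  All vertices have even degree (0 odd-degree vertices)

Step 3: Apply Euler's theorem:
  - Eulerian circuit exists iff graph is connected and all vertices have even degree
  - Eulerian path exists iff graph is connected and has 0 or 2 odd-degree vertices

Graph is connected with 0 odd-degree vertices.
Both Eulerian circuit and Eulerian path exist.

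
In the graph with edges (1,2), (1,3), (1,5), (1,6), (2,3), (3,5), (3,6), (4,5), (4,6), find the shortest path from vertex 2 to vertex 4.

Step 1: Build adjacency list:
  1: 2, 3, 5, 6
  2: 1, 3
  3: 1, 2, 5, 6
  4: 5, 6
  5: 1, 3, 4
  6: 1, 3, 4

Step 2: BFS from vertex 2 to find shortest path to 4:
  vertex 1 reached at distance 1
  vertex 3 reached at distance 1
  vertex 5 reached at distance 2
  vertex 6 reached at distance 2
  vertex 4 reached at distance 3

Step 3: Shortest path: 2 -> 3 -> 5 -> 4
Path length: 3 edges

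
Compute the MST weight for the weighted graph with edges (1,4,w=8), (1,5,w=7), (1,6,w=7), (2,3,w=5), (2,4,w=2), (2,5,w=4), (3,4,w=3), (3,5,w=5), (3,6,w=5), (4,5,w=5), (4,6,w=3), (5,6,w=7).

Apply Kruskal's algorithm (sort edges by weight, add if no cycle):

Sorted edges by weight:
  (2,4) w=2
  (3,4) w=3
  (4,6) w=3
  (2,5) w=4
  (2,3) w=5
  (3,6) w=5
  (3,5) w=5
  (4,5) w=5
  (1,5) w=7
  (1,6) w=7
  (5,6) w=7
  (1,4) w=8

Add edge (2,4) w=2 -- no cycle. Running total: 2
Add edge (3,4) w=3 -- no cycle. Running total: 5
Add edge (4,6) w=3 -- no cycle. Running total: 8
Add edge (2,5) w=4 -- no cycle. Running total: 12
Skip edge (2,3) w=5 -- would create cycle
Skip edge (3,6) w=5 -- would create cycle
Skip edge (3,5) w=5 -- would create cycle
Skip edge (4,5) w=5 -- would create cycle
Add edge (1,5) w=7 -- no cycle. Running total: 19

MST edges: (2,4,w=2), (3,4,w=3), (4,6,w=3), (2,5,w=4), (1,5,w=7)
Total MST weight: 2 + 3 + 3 + 4 + 7 = 19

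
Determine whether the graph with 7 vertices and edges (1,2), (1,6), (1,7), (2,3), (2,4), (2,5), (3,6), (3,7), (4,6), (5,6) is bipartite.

Step 1: Attempt 2-coloring using BFS:
  Start at vertex 1, assign color 0
  Color vertex 2 with color 1 (neighbor of 1)
  Color vertex 6 with color 1 (neighbor of 1)
  Color vertex 7 with color 1 (neighbor of 1)
  Color vertex 3 with color 0 (neighbor of 2)
  Color vertex 4 with color 0 (neighbor of 2)
  Color vertex 5 with color 0 (neighbor of 2)

Step 2: 2-coloring succeeded. No conflicts found.
  Set A (color 0): {1, 3, 4, 5}
  Set B (color 1): {2, 6, 7}

The graph is bipartite with partition {1, 3, 4, 5}, {2, 6, 7}.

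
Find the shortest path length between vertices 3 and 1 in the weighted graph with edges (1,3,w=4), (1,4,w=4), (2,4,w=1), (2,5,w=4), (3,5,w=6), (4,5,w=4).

Step 1: Build adjacency list with weights:
  1: 3(w=4), 4(w=4)
  2: 4(w=1), 5(w=4)
  3: 1(w=4), 5(w=6)
  4: 1(w=4), 2(w=1), 5(w=4)
  5: 2(w=4), 3(w=6), 4(w=4)

Step 2: Apply Dijkstra's algorithm from vertex 3:
  Visit vertex 3 (distance=0)
    Update dist[1] = 4
    Update dist[5] = 6
  Visit vertex 1 (distance=4)
    Update dist[4] = 8

Step 3: Shortest path: 3 -> 1
Total weight: 4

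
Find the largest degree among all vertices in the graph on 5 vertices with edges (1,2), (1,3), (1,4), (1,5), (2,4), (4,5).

Step 1: Count edges incident to each vertex:
  deg(1) = 4 (neighbors: 2, 3, 4, 5)
  deg(2) = 2 (neighbors: 1, 4)
  deg(3) = 1 (neighbors: 1)
  deg(4) = 3 (neighbors: 1, 2, 5)
  deg(5) = 2 (neighbors: 1, 4)

Step 2: Find maximum:
  max(4, 2, 1, 3, 2) = 4 (vertex 1)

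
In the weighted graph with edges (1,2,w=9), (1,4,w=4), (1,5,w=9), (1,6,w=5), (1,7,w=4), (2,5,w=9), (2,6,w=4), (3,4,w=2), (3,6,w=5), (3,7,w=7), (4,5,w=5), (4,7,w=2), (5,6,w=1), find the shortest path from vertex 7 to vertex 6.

Step 1: Build adjacency list with weights:
  1: 2(w=9), 4(w=4), 5(w=9), 6(w=5), 7(w=4)
  2: 1(w=9), 5(w=9), 6(w=4)
  3: 4(w=2), 6(w=5), 7(w=7)
  4: 1(w=4), 3(w=2), 5(w=5), 7(w=2)
  5: 1(w=9), 2(w=9), 4(w=5), 6(w=1)
  6: 1(w=5), 2(w=4), 3(w=5), 5(w=1)
  7: 1(w=4), 3(w=7), 4(w=2)

Step 2: Apply Dijkstra's algorithm from vertex 7:
  Visit vertex 7 (distance=0)
    Update dist[1] = 4
    Update dist[3] = 7
    Update dist[4] = 2
  Visit vertex 4 (distance=2)
    Update dist[3] = 4
    Update dist[5] = 7
  Visit vertex 1 (distance=4)
    Update dist[2] = 13
    Update dist[6] = 9
  Visit vertex 3 (distance=4)
  Visit vertex 5 (distance=7)
    Update dist[6] = 8
  Visit vertex 6 (distance=8)
    Update dist[2] = 12

Step 3: Shortest path: 7 -> 4 -> 5 -> 6
Total weight: 2 + 5 + 1 = 8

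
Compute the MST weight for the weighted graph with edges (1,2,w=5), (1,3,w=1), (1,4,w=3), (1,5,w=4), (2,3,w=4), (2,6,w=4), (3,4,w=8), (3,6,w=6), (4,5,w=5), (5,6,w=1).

Apply Kruskal's algorithm (sort edges by weight, add if no cycle):

Sorted edges by weight:
  (1,3) w=1
  (5,6) w=1
  (1,4) w=3
  (1,5) w=4
  (2,3) w=4
  (2,6) w=4
  (1,2) w=5
  (4,5) w=5
  (3,6) w=6
  (3,4) w=8

Add edge (1,3) w=1 -- no cycle. Running total: 1
Add edge (5,6) w=1 -- no cycle. Running total: 2
Add edge (1,4) w=3 -- no cycle. Running total: 5
Add edge (1,5) w=4 -- no cycle. Running total: 9
Add edge (2,3) w=4 -- no cycle. Running total: 13

MST edges: (1,3,w=1), (5,6,w=1), (1,4,w=3), (1,5,w=4), (2,3,w=4)
Total MST weight: 1 + 1 + 3 + 4 + 4 = 13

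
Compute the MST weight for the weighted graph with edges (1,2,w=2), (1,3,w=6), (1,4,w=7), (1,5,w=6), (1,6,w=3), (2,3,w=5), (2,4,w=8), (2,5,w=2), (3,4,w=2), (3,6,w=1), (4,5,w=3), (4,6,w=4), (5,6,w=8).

Apply Kruskal's algorithm (sort edges by weight, add if no cycle):

Sorted edges by weight:
  (3,6) w=1
  (1,2) w=2
  (2,5) w=2
  (3,4) w=2
  (1,6) w=3
  (4,5) w=3
  (4,6) w=4
  (2,3) w=5
  (1,3) w=6
  (1,5) w=6
  (1,4) w=7
  (2,4) w=8
  (5,6) w=8

Add edge (3,6) w=1 -- no cycle. Running total: 1
Add edge (1,2) w=2 -- no cycle. Running total: 3
Add edge (2,5) w=2 -- no cycle. Running total: 5
Add edge (3,4) w=2 -- no cycle. Running total: 7
Add edge (1,6) w=3 -- no cycle. Running total: 10

MST edges: (3,6,w=1), (1,2,w=2), (2,5,w=2), (3,4,w=2), (1,6,w=3)
Total MST weight: 1 + 2 + 2 + 2 + 3 = 10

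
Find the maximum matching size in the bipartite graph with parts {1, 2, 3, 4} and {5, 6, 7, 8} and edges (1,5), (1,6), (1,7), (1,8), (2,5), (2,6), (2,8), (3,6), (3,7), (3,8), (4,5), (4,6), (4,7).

Step 1: List the neighbors of each left vertex:
  1: 5, 6, 7, 8
  2: 5, 6, 8
  3: 6, 7, 8
  4: 5, 6, 7

Step 2: Greedily match left vertices, then look for augmenting paths:
  Match 1 -- 8
  Match 2 -- 6
  Match 3 -- 7
  Match 4 -- 5
  No augmenting path remains.

Step 3: Verify this is maximum:
  Matching size 4 = min(|L|, |R|) = min(4, 4), which is an upper bound, so this matching is maximum.

Maximum matching: {(1,8), (2,6), (3,7), (4,5)}
Size: 4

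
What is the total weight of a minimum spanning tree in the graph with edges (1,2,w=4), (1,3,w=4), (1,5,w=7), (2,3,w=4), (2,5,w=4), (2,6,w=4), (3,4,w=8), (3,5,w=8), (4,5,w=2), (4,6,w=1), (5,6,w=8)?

Apply Kruskal's algorithm (sort edges by weight, add if no cycle):

Sorted edges by weight:
  (4,6) w=1
  (4,5) w=2
  (1,2) w=4
  (1,3) w=4
  (2,6) w=4
  (2,3) w=4
  (2,5) w=4
  (1,5) w=7
  (3,5) w=8
  (3,4) w=8
  (5,6) w=8

Add edge (4,6) w=1 -- no cycle. Running total: 1
Add edge (4,5) w=2 -- no cycle. Running total: 3
Add edge (1,2) w=4 -- no cycle. Running total: 7
Add edge (1,3) w=4 -- no cycle. Running total: 11
Add edge (2,6) w=4 -- no cycle. Running total: 15

MST edges: (4,6,w=1), (4,5,w=2), (1,2,w=4), (1,3,w=4), (2,6,w=4)
Total MST weight: 1 + 2 + 4 + 4 + 4 = 15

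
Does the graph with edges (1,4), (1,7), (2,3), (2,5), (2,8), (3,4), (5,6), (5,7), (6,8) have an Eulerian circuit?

Step 1: Find the degree of each vertex:
  deg(1) = 2
  deg(2) = 3
  deg(3) = 2
  deg(4) = 2
  deg(5) = 3
  deg(6) = 2
  deg(7) = 2
  deg(8) = 2

Step 2: Count vertices with odd degree:
  Odd-degree vertices: 2, 5 (2 total)

Step 3: Apply Euler's theorem:
  - Eulerian circuit exists iff graph is connected and all vertices have even degree
  - Eulerian path exists iff graph is connected and has 0 or 2 odd-degree vertices

Graph is connected with exactly 2 odd-degree vertices (2, 5).
Eulerian path exists (starting and ending at the odd-degree vertices), but no Eulerian circuit.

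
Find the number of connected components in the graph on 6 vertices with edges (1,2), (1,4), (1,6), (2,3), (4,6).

Step 1: Build adjacency list from edges:
  1: 2, 4, 6
  2: 1, 3
  3: 2
  4: 1, 6
  5: (none)
  6: 1, 4

Step 2: Run BFS/DFS from vertex 1:
  Visited: {1, 2, 4, 6, 3}
  Reached 5 of 6 vertices

Step 3: Only 5 of 6 vertices reached. Graph is disconnected.
Connected components: {1, 2, 3, 4, 6}, {5}
Number of connected components: 2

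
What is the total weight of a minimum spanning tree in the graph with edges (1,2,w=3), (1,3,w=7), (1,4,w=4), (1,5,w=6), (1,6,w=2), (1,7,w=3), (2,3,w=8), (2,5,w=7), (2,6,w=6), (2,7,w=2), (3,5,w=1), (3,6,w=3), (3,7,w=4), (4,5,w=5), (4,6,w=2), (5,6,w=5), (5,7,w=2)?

Apply Kruskal's algorithm (sort edges by weight, add if no cycle):

Sorted edges by weight:
  (3,5) w=1
  (1,6) w=2
  (2,7) w=2
  (4,6) w=2
  (5,7) w=2
  (1,7) w=3
  (1,2) w=3
  (3,6) w=3
  (1,4) w=4
  (3,7) w=4
  (4,5) w=5
  (5,6) w=5
  (1,5) w=6
  (2,6) w=6
  (1,3) w=7
  (2,5) w=7
  (2,3) w=8

Add edge (3,5) w=1 -- no cycle. Running total: 1
Add edge (1,6) w=2 -- no cycle. Running total: 3
Add edge (2,7) w=2 -- no cycle. Running total: 5
Add edge (4,6) w=2 -- no cycle. Running total: 7
Add edge (5,7) w=2 -- no cycle. Running total: 9
Add edge (1,7) w=3 -- no cycle. Running total: 12

MST edges: (3,5,w=1), (1,6,w=2), (2,7,w=2), (4,6,w=2), (5,7,w=2), (1,7,w=3)
Total MST weight: 1 + 2 + 2 + 2 + 2 + 3 = 12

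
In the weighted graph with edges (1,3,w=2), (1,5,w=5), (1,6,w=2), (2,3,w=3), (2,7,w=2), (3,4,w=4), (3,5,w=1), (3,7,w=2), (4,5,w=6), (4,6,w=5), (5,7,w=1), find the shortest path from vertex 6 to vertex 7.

Step 1: Build adjacency list with weights:
  1: 3(w=2), 5(w=5), 6(w=2)
  2: 3(w=3), 7(w=2)
  3: 1(w=2), 2(w=3), 4(w=4), 5(w=1), 7(w=2)
  4: 3(w=4), 5(w=6), 6(w=5)
  5: 1(w=5), 3(w=1), 4(w=6), 7(w=1)
  6: 1(w=2), 4(w=5)
  7: 2(w=2), 3(w=2), 5(w=1)

Step 2: Apply Dijkstra's algorithm from vertex 6:
  Visit vertex 6 (distance=0)
    Update dist[1] = 2
    Update dist[4] = 5
  Visit vertex 1 (distance=2)
    Update dist[3] = 4
    Update dist[5] = 7
  Visit vertex 3 (distance=4)
    Update dist[2] = 7
    Update dist[5] = 5
    Update dist[7] = 6
  Visit vertex 4 (distance=5)
  Visit vertex 5 (distance=5)
  Visit vertex 7 (distance=6)

Step 3: Shortest path: 6 -> 1 -> 3 -> 7
Total weight: 2 + 2 + 2 = 6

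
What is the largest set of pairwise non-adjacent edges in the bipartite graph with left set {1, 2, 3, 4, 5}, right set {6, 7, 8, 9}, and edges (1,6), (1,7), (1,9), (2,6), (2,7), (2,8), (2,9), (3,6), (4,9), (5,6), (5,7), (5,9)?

Step 1: List the neighbors of each left vertex:
  1: 6, 7, 9
  2: 6, 7, 8, 9
  3: 6
  4: 9
  5: 6, 7, 9

Step 2: Greedily match left vertices, then look for augmenting paths:
  Match 1 -- 6
  Match 2 -- 8
  Match 4 -- 9
  Match 5 -- 7
  No augmenting path remains.

Step 3: Verify this is maximum:
  Matching size 4 = min(|L|, |R|) = min(5, 4), which is an upper bound, so this matching is maximum.

Maximum matching: {(1,6), (2,8), (4,9), (5,7)}
Size: 4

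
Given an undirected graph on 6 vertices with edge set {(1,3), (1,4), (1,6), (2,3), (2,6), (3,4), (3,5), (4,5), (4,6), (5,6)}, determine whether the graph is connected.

Step 1: Build adjacency list from edges:
  1: 3, 4, 6
  2: 3, 6
  3: 1, 2, 4, 5
  4: 1, 3, 5, 6
  5: 3, 4, 6
  6: 1, 2, 4, 5

Step 2: Run BFS/DFS from vertex 1:
  Visited: {1, 3, 4, 6, 2, 5}
  Reached 6 of 6 vertices

Step 3: All 6 vertices reached from vertex 1, so the graph is connected.
Answer: Yes, the graph is connected.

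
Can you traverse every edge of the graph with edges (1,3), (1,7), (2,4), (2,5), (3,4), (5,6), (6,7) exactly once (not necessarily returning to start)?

Step 1: Find the degree of each vertex:
  deg(1) = 2
  deg(2) = 2
  deg(3) = 2
  deg(4) = 2
  deg(5) = 2
  deg(6) = 2
  deg(7) = 2

Step 2: Count vertices with odd degree:
  All vertices have even degree (0 odd-degree vertices)

Step 3: Apply Euler's theorem:
  - Eulerian circuit exists iff graph is connected and all vertices have even degree
  - Eulerian path exists iff graph is connected and has 0 or 2 odd-degree vertices

Graph is connected with 0 odd-degree vertices.
Both Eulerian circuit and Eulerian path exist.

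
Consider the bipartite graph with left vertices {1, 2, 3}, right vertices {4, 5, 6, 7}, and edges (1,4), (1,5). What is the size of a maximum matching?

Step 1: List the neighbors of each left vertex:
  1: 4, 5
  2: (none)
  3: (none)

Step 2: Greedily match left vertices, then look for augmenting paths:
  Match 1 -- 4
  No augmenting path remains.

Step 3: Verify this is maximum:
  Matching has size 1. The vertex set {1} covers every edge and has size 1; any matching has at most one edge per cover vertex, so 1 is maximum (König's theorem).

Maximum matching: {(1,4)}
Size: 1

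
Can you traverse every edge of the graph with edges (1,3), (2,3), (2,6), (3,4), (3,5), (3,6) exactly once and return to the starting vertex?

Step 1: Find the degree of each vertex:
  deg(1) = 1
  deg(2) = 2
  deg(3) = 5
  deg(4) = 1
  deg(5) = 1
  deg(6) = 2

Step 2: Count vertices with odd degree:
  Odd-degree vertices: 1, 3, 4, 5 (4 total)

Step 3: Apply Euler's theorem:
  - Eulerian circuit exists iff graph is connected and all vertices have even degree
  - Eulerian path exists iff graph is connected and has 0 or 2 odd-degree vertices

Graph has 4 odd-degree vertices (need 0 or 2).
Neither Eulerian path nor Eulerian circuit exists.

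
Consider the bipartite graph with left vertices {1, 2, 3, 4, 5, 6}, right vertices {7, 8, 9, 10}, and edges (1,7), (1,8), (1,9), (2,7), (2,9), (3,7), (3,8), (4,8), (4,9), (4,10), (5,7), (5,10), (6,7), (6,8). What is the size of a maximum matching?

Step 1: List the neighbors of each left vertex:
  1: 7, 8, 9
  2: 7, 9
  3: 7, 8
  4: 8, 9, 10
  5: 7, 10
  6: 7, 8

Step 2: Greedily match left vertices, then look for augmenting paths:
  Match 1 -- 7
  Match 2 -- 9
  Match 3 -- 8
  Match 4 -- 10
  No augmenting path remains.

Step 3: Verify this is maximum:
  Matching size 4 = min(|L|, |R|) = min(6, 4), which is an upper bound, so this matching is maximum.

Maximum matching: {(1,7), (2,9), (3,8), (4,10)}
Size: 4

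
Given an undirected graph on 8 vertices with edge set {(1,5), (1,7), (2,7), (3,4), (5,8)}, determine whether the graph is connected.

Step 1: Build adjacency list from edges:
  1: 5, 7
  2: 7
  3: 4
  4: 3
  5: 1, 8
  6: (none)
  7: 1, 2
  8: 5

Step 2: Run BFS/DFS from vertex 1:
  Visited: {1, 5, 7, 8, 2}
  Reached 5 of 8 vertices

Step 3: Only 5 of 8 vertices reached. Graph is disconnected.
Connected components: {1, 2, 5, 7, 8}, {3, 4}, {6}
Answer: No, the graph is not connected (3 components).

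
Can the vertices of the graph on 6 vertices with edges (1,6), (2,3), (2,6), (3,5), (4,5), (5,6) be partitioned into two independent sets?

Step 1: Attempt 2-coloring using BFS:
  Start at vertex 1, assign color 0
  Color vertex 6 with color 1 (neighbor of 1)
  Color vertex 2 with color 0 (neighbor of 6)
  Color vertex 5 with color 0 (neighbor of 6)
  Color vertex 3 with color 1 (neighbor of 2)
  Color vertex 4 with color 1 (neighbor of 5)

Step 2: 2-coloring succeeded. No conflicts found.
  Set A (color 0): {1, 2, 5}
  Set B (color 1): {3, 4, 6}

The graph is bipartite with partition {1, 2, 5}, {3, 4, 6}.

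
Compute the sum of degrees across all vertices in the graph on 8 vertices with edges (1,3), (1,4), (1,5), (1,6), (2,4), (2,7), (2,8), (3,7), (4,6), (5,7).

Step 1: Count edges incident to each vertex:
  deg(1) = 4 (neighbors: 3, 4, 5, 6)
  deg(2) = 3 (neighbors: 4, 7, 8)
  deg(3) = 2 (neighbors: 1, 7)
  deg(4) = 3 (neighbors: 1, 2, 6)
  deg(5) = 2 (neighbors: 1, 7)
  deg(6) = 2 (neighbors: 1, 4)
  deg(7) = 3 (neighbors: 2, 3, 5)
  deg(8) = 1 (neighbors: 2)

Step 2: Sum all degrees:
  4 + 3 + 2 + 3 + 2 + 2 + 3 + 1 = 20

Verification: sum of degrees = 2 * |E| = 2 * 10 = 20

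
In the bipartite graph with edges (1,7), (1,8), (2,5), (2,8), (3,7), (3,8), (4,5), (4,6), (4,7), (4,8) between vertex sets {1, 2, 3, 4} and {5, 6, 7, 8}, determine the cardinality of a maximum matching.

Step 1: List the neighbors of each left vertex:
  1: 7, 8
  2: 5, 8
  3: 7, 8
  4: 5, 6, 7, 8

Step 2: Greedily match left vertices, then look for augmenting paths:
  Match 1 -- 7
  Match 2 -- 5
  Match 3 -- 8
  Match 4 -- 6
  No augmenting path remains.

Step 3: Verify this is maximum:
  Matching size 4 = min(|L|, |R|) = min(4, 4), which is an upper bound, so this matching is maximum.

Maximum matching: {(1,7), (2,5), (3,8), (4,6)}
Size: 4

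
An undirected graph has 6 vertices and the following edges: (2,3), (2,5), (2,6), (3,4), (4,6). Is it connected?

Step 1: Build adjacency list from edges:
  1: (none)
  2: 3, 5, 6
  3: 2, 4
  4: 3, 6
  5: 2
  6: 2, 4

Step 2: Run BFS/DFS from vertex 1:
  Visited: {1}
  Reached 1 of 6 vertices

Step 3: Only 1 of 6 vertices reached. Graph is disconnected.
Connected components: {1}, {2, 3, 4, 5, 6}
Answer: No, the graph is not connected (2 components).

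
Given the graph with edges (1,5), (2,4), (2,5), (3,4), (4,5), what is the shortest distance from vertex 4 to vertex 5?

Step 1: Build adjacency list:
  1: 5
  2: 4, 5
  3: 4
  4: 2, 3, 5
  5: 1, 2, 4

Step 2: BFS from vertex 4 to find shortest path to 5:
  vertex 2 reached at distance 1
  vertex 3 reached at distance 1
  vertex 5 reached at distance 1

Step 3: Shortest path: 4 -> 5
Path length: 1 edge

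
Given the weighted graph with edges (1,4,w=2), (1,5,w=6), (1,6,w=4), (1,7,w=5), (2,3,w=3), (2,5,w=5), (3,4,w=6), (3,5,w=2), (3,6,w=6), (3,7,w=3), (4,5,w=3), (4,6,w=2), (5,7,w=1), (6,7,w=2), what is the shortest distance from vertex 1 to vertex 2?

Step 1: Build adjacency list with weights:
  1: 4(w=2), 5(w=6), 6(w=4), 7(w=5)
  2: 3(w=3), 5(w=5)
  3: 2(w=3), 4(w=6), 5(w=2), 6(w=6), 7(w=3)
  4: 1(w=2), 3(w=6), 5(w=3), 6(w=2)
  5: 1(w=6), 2(w=5), 3(w=2), 4(w=3), 7(w=1)
  6: 1(w=4), 3(w=6), 4(w=2), 7(w=2)
  7: 1(w=5), 3(w=3), 5(w=1), 6(w=2)

Step 2: Apply Dijkstra's algorithm from vertex 1:
  Visit vertex 1 (distance=0)
    Update dist[4] = 2
    Update dist[5] = 6
    Update dist[6] = 4
    Update dist[7] = 5
  Visit vertex 4 (distance=2)
    Update dist[3] = 8
    Update dist[5] = 5
  Visit vertex 6 (distance=4)
  Visit vertex 5 (distance=5)
    Update dist[2] = 10
    Update dist[3] = 7
  Visit vertex 7 (distance=5)
  Visit vertex 3 (distance=7)
  Visit vertex 2 (distance=10)

Step 3: Shortest path: 1 -> 4 -> 5 -> 2
Total weight: 2 + 3 + 5 = 10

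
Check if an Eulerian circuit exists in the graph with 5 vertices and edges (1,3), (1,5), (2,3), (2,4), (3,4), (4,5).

Step 1: Find the degree of each vertex:
  deg(1) = 2
  deg(2) = 2
  deg(3) = 3
  deg(4) = 3
  deg(5) = 2

Step 2: Count vertices with odd degree:
  Odd-degree vertices: 3, 4 (2 total)

Step 3: Apply Euler's theorem:
  - Eulerian circuit exists iff graph is connected and all vertices have even degree
  - Eulerian path exists iff graph is connected and has 0 or 2 odd-degree vertices

Graph is connected with exactly 2 odd-degree vertices (3, 4).
Eulerian path exists (starting and ending at the odd-degree vertices), but no Eulerian circuit.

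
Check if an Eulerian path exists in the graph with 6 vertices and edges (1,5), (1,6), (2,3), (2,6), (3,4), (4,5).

Step 1: Find the degree of each vertex:
  deg(1) = 2
  deg(2) = 2
  deg(3) = 2
  deg(4) = 2
  deg(5) = 2
  deg(6) = 2

Step 2: Count vertices with odd degree:
  All vertices have even degree (0 odd-degree vertices)

Step 3: Apply Euler's theorem:
  - Eulerian circuit exists iff graph is connected and all vertices have even degree
  - Eulerian path exists iff graph is connected and has 0 or 2 odd-degree vertices

Graph is connected with 0 odd-degree vertices.
Both Eulerian circuit and Eulerian path exist.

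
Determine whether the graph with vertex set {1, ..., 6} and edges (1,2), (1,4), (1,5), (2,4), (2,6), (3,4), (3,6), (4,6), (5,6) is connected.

Step 1: Build adjacency list from edges:
  1: 2, 4, 5
  2: 1, 4, 6
  3: 4, 6
  4: 1, 2, 3, 6
  5: 1, 6
  6: 2, 3, 4, 5

Step 2: Run BFS/DFS from vertex 1:
  Visited: {1, 2, 4, 5, 6, 3}
  Reached 6 of 6 vertices

Step 3: All 6 vertices reached from vertex 1, so the graph is connected.
Answer: Yes, the graph is connected.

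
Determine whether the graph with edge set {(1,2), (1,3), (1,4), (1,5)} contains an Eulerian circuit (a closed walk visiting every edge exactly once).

Step 1: Find the degree of each vertex:
  deg(1) = 4
  deg(2) = 1
  deg(3) = 1
  deg(4) = 1
  deg(5) = 1

Step 2: Count vertices with odd degree:
  Odd-degree vertices: 2, 3, 4, 5 (4 total)

Step 3: Apply Euler's theorem:
  - Eulerian circuit exists iff graph is connected and all vertices have even degree
  - Eulerian path exists iff graph is connected and has 0 or 2 odd-degree vertices

Graph has 4 odd-degree vertices (need 0 or 2).
Neither Eulerian path nor Eulerian circuit exists.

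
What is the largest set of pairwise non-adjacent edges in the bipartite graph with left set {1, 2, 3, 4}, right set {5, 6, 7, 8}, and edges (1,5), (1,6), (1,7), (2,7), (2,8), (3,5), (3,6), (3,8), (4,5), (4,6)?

Step 1: List the neighbors of each left vertex:
  1: 5, 6, 7
  2: 7, 8
  3: 5, 6, 8
  4: 5, 6

Step 2: Greedily match left vertices, then look for augmenting paths:
  Match 1 -- 5
  Match 2 -- 7
  Match 3 -- 8
  Match 4 -- 6
  No augmenting path remains.

Step 3: Verify this is maximum:
  Matching size 4 = min(|L|, |R|) = min(4, 4), which is an upper bound, so this matching is maximum.

Maximum matching: {(1,5), (2,7), (3,8), (4,6)}
Size: 4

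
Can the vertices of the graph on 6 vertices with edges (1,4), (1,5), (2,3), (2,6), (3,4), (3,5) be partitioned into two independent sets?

Step 1: Attempt 2-coloring using BFS:
  Start at vertex 1, assign color 0
  Color vertex 4 with color 1 (neighbor of 1)
  Color vertex 5 with color 1 (neighbor of 1)
  Color vertex 3 with color 0 (neighbor of 4)
  Color vertex 2 with color 1 (neighbor of 3)
  Color vertex 6 with color 0 (neighbor of 2)

Step 2: 2-coloring succeeded. No conflicts found.
  Set A (color 0): {1, 3, 6}
  Set B (color 1): {2, 4, 5}

The graph is bipartite with partition {1, 3, 6}, {2, 4, 5}.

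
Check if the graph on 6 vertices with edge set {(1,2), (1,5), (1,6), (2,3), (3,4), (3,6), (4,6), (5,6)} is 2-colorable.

Step 1: Attempt 2-coloring using BFS:
  Start at vertex 1, assign color 0
  Color vertex 2 with color 1 (neighbor of 1)
  Color vertex 5 with color 1 (neighbor of 1)
  Color vertex 6 with color 1 (neighbor of 1)
  Color vertex 3 with color 0 (neighbor of 2)

Step 2: Conflict found! Vertices 5 and 6 are adjacent but have the same color.
This means the graph contains an odd cycle.

The graph is NOT bipartite.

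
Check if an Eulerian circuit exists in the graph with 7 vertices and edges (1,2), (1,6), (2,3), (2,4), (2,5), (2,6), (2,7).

Step 1: Find the degree of each vertex:
  deg(1) = 2
  deg(2) = 6
  deg(3) = 1
  deg(4) = 1
  deg(5) = 1
  deg(6) = 2
  deg(7) = 1

Step 2: Count vertices with odd degree:
  Odd-degree vertices: 3, 4, 5, 7 (4 total)

Step 3: Apply Euler's theorem:
  - Eulerian circuit exists iff graph is connected and all vertices have even degree
  - Eulerian path exists iff graph is connected and has 0 or 2 odd-degree vertices

Graph has 4 odd-degree vertices (need 0 or 2).
Neither Eulerian path nor Eulerian circuit exists.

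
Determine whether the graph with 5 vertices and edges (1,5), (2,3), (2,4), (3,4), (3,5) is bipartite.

Step 1: Attempt 2-coloring using BFS:
  Start at vertex 1, assign color 0
  Color vertex 5 with color 1 (neighbor of 1)
  Color vertex 3 with color 0 (neighbor of 5)
  Color vertex 2 with color 1 (neighbor of 3)
  Color vertex 4 with color 1 (neighbor of 3)

Step 2: Conflict found! Vertices 2 and 4 are adjacent but have the same color.
This means the graph contains an odd cycle.

The graph is NOT bipartite.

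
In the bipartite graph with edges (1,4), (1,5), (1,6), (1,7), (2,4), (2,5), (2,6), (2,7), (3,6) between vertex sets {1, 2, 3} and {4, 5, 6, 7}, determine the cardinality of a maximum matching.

Step 1: List the neighbors of each left vertex:
  1: 4, 5, 6, 7
  2: 4, 5, 6, 7
  3: 6

Step 2: Greedily match left vertices, then look for augmenting paths:
  Match 1 -- 4
  Match 2 -- 5
  Match 3 -- 6
  No augmenting path remains.

Step 3: Verify this is maximum:
  Matching size 3 = min(|L|, |R|) = min(3, 4), which is an upper bound, so this matching is maximum.

Maximum matching: {(1,4), (2,5), (3,6)}
Size: 3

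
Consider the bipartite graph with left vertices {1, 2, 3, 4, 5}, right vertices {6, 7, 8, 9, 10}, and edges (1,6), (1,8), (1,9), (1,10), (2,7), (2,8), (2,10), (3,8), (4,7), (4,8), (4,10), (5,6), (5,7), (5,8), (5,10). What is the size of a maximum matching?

Step 1: List the neighbors of each left vertex:
  1: 6, 8, 9, 10
  2: 7, 8, 10
  3: 8
  4: 7, 8, 10
  5: 6, 7, 8, 10

Step 2: Greedily match left vertices, then look for augmenting paths:
  Match 1 -- 9
  Match 2 -- 7
  Match 3 -- 8
  Match 4 -- 10
  Match 5 -- 6
  No augmenting path remains.

Step 3: Verify this is maximum:
  Matching size 5 = min(|L|, |R|) = min(5, 5), which is an upper bound, so this matching is maximum.

Maximum matching: {(1,9), (2,7), (3,8), (4,10), (5,6)}
Size: 5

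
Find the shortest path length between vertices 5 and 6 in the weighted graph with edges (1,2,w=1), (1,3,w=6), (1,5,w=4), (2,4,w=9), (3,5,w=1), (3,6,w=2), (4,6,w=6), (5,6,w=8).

Step 1: Build adjacency list with weights:
  1: 2(w=1), 3(w=6), 5(w=4)
  2: 1(w=1), 4(w=9)
  3: 1(w=6), 5(w=1), 6(w=2)
  4: 2(w=9), 6(w=6)
  5: 1(w=4), 3(w=1), 6(w=8)
  6: 3(w=2), 4(w=6), 5(w=8)

Step 2: Apply Dijkstra's algorithm from vertex 5:
  Visit vertex 5 (distance=0)
    Update dist[1] = 4
    Update dist[3] = 1
    Update dist[6] = 8
  Visit vertex 3 (distance=1)
    Update dist[6] = 3
  Visit vertex 6 (distance=3)
    Update dist[4] = 9

Step 3: Shortest path: 5 -> 3 -> 6
Total weight: 1 + 2 = 3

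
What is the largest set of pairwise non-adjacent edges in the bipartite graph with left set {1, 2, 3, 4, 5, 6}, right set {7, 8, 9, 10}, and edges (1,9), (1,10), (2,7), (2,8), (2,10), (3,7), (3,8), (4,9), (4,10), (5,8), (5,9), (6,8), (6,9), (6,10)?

Step 1: List the neighbors of each left vertex:
  1: 9, 10
  2: 7, 8, 10
  3: 7, 8
  4: 9, 10
  5: 8, 9
  6: 8, 9, 10

Step 2: Greedily match left vertices, then look for augmenting paths:
  Match 1 -- 9
  Match 2 -- 7
  Match 3 -- 8
  Match 4 -- 10
  No augmenting path remains.

Step 3: Verify this is maximum:
  Matching size 4 = min(|L|, |R|) = min(6, 4), which is an upper bound, so this matching is maximum.

Maximum matching: {(1,9), (2,7), (3,8), (4,10)}
Size: 4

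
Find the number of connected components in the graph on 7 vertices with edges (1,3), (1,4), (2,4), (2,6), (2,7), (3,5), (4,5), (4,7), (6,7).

Step 1: Build adjacency list from edges:
  1: 3, 4
  2: 4, 6, 7
  3: 1, 5
  4: 1, 2, 5, 7
  5: 3, 4
  6: 2, 7
  7: 2, 4, 6

Step 2: Run BFS/DFS from vertex 1:
  Visited: {1, 3, 4, 5, 2, 7, 6}
  Reached 7 of 7 vertices

Step 3: All 7 vertices reached from vertex 1, so the graph is connected.
Number of connected components: 1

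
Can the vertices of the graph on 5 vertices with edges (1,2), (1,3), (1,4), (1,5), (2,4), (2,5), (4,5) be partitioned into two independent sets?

Step 1: Attempt 2-coloring using BFS:
  Start at vertex 1, assign color 0
  Color vertex 2 with color 1 (neighbor of 1)
  Color vertex 3 with color 1 (neighbor of 1)
  Color vertex 4 with color 1 (neighbor of 1)
  Color vertex 5 with color 1 (neighbor of 1)

Step 2: Conflict found! Vertices 2 and 4 are adjacent but have the same color.
This means the graph contains an odd cycle.

The graph is NOT bipartite.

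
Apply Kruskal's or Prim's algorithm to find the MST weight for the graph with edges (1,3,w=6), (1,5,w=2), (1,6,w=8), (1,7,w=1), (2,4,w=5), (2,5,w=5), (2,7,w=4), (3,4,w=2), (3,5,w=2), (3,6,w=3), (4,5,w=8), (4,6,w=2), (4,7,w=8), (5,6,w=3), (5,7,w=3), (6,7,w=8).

Apply Kruskal's algorithm (sort edges by weight, add if no cycle):

Sorted edges by weight:
  (1,7) w=1
  (1,5) w=2
  (3,4) w=2
  (3,5) w=2
  (4,6) w=2
  (3,6) w=3
  (5,6) w=3
  (5,7) w=3
  (2,7) w=4
  (2,4) w=5
  (2,5) w=5
  (1,3) w=6
  (1,6) w=8
  (4,7) w=8
  (4,5) w=8
  (6,7) w=8

Add edge (1,7) w=1 -- no cycle. Running total: 1
Add edge (1,5) w=2 -- no cycle. Running total: 3
Add edge (3,4) w=2 -- no cycle. Running total: 5
Add edge (3,5) w=2 -- no cycle. Running total: 7
Add edge (4,6) w=2 -- no cycle. Running total: 9
Skip edge (3,6) w=3 -- would create cycle
Skip edge (5,6) w=3 -- would create cycle
Skip edge (5,7) w=3 -- would create cycle
Add edge (2,7) w=4 -- no cycle. Running total: 13

MST edges: (1,7,w=1), (1,5,w=2), (3,4,w=2), (3,5,w=2), (4,6,w=2), (2,7,w=4)
Total MST weight: 1 + 2 + 2 + 2 + 2 + 4 = 13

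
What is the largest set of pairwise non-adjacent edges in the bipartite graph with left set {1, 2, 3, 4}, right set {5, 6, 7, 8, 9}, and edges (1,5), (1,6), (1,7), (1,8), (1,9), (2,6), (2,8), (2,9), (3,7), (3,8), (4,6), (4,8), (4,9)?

Step 1: List the neighbors of each left vertex:
  1: 5, 6, 7, 8, 9
  2: 6, 8, 9
  3: 7, 8
  4: 6, 8, 9

Step 2: Greedily match left vertices, then look for augmenting paths:
  Match 1 -- 5
  Match 2 -- 6
  Match 3 -- 7
  Match 4 -- 8
  No augmenting path remains.

Step 3: Verify this is maximum:
  Matching size 4 = min(|L|, |R|) = min(4, 5), which is an upper bound, so this matching is maximum.

Maximum matching: {(1,5), (2,6), (3,7), (4,8)}
Size: 4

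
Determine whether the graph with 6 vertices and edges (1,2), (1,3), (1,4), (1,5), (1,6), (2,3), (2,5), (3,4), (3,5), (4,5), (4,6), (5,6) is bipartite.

Step 1: Attempt 2-coloring using BFS:
  Start at vertex 1, assign color 0
  Color vertex 2 with color 1 (neighbor of 1)
  Color vertex 3 with color 1 (neighbor of 1)
  Color vertex 4 with color 1 (neighbor of 1)
  Color vertex 5 with color 1 (neighbor of 1)
  Color vertex 6 with color 1 (neighbor of 1)

Step 2: Conflict found! Vertices 2 and 3 are adjacent but have the same color.
This means the graph contains an odd cycle.

The graph is NOT bipartite.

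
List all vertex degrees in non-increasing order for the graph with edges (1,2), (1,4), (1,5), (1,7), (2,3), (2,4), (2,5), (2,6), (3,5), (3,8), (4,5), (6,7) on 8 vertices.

Step 1: Count edges incident to each vertex:
  deg(1) = 4 (neighbors: 2, 4, 5, 7)
  deg(2) = 5 (neighbors: 1, 3, 4, 5, 6)
  deg(3) = 3 (neighbors: 2, 5, 8)
  deg(4) = 3 (neighbors: 1, 2, 5)
  deg(5) = 4 (neighbors: 1, 2, 3, 4)
  deg(6) = 2 (neighbors: 2, 7)
  deg(7) = 2 (neighbors: 1, 6)
  deg(8) = 1 (neighbors: 3)

Step 2: Sort degrees in non-increasing order:
  Degrees: [4, 5, 3, 3, 4, 2, 2, 1] -> sorted: [5, 4, 4, 3, 3, 2, 2, 1]

Degree sequence: [5, 4, 4, 3, 3, 2, 2, 1]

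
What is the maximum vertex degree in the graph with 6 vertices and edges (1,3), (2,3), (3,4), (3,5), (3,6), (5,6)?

Step 1: Count edges incident to each vertex:
  deg(1) = 1 (neighbors: 3)
  deg(2) = 1 (neighbors: 3)
  deg(3) = 5 (neighbors: 1, 2, 4, 5, 6)
  deg(4) = 1 (neighbors: 3)
  deg(5) = 2 (neighbors: 3, 6)
  deg(6) = 2 (neighbors: 3, 5)

Step 2: Find maximum:
  max(1, 1, 5, 1, 2, 2) = 5 (vertex 3)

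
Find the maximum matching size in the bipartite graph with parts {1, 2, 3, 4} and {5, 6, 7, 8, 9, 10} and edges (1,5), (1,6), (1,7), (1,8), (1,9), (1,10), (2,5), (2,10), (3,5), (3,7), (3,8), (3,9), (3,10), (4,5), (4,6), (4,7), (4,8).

Step 1: List the neighbors of each left vertex:
  1: 5, 6, 7, 8, 9, 10
  2: 5, 10
  3: 5, 7, 8, 9, 10
  4: 5, 6, 7, 8

Step 2: Greedily match left vertices, then look for augmenting paths:
  Match 1 -- 5
  Match 2 -- 10
  Match 3 -- 7
  Match 4 -- 6
  No augmenting path remains.

Step 3: Verify this is maximum:
  Matching size 4 = min(|L|, |R|) = min(4, 6), which is an upper bound, so this matching is maximum.

Maximum matching: {(1,5), (2,10), (3,7), (4,6)}
Size: 4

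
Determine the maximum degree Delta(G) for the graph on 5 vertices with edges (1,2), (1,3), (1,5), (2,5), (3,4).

Step 1: Count edges incident to each vertex:
  deg(1) = 3 (neighbors: 2, 3, 5)
  deg(2) = 2 (neighbors: 1, 5)
  deg(3) = 2 (neighbors: 1, 4)
  deg(4) = 1 (neighbors: 3)
  deg(5) = 2 (neighbors: 1, 2)

Step 2: Find maximum:
  max(3, 2, 2, 1, 2) = 3 (vertex 1)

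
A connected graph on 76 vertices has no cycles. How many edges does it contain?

A tree on n vertices always has exactly n - 1 edges.
For n = 76: edges = 76 - 1 = 75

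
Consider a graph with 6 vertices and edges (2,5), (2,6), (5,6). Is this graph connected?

Step 1: Build adjacency list from edges:
  1: (none)
  2: 5, 6
  3: (none)
  4: (none)
  5: 2, 6
  6: 2, 5

Step 2: Run BFS/DFS from vertex 1:
  Visited: {1}
  Reached 1 of 6 vertices

Step 3: Only 1 of 6 vertices reached. Graph is disconnected.
Connected components: {1}, {2, 5, 6}, {3}, {4}
Answer: No, the graph is not connected (4 components).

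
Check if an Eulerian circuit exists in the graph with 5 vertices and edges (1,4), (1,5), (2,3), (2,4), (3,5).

Step 1: Find the degree of each vertex:
  deg(1) = 2
  deg(2) = 2
  deg(3) = 2
  deg(4) = 2
  deg(5) = 2

Step 2: Count vertices with odd degree:
  All vertices have even degree (0 odd-degree vertices)

Step 3: Apply Euler's theorem:
  - Eulerian circuit exists iff graph is connected and all vertices have even degree
  - Eulerian path exists iff graph is connected and has 0 or 2 odd-degree vertices

Graph is connected with 0 odd-degree vertices.
Both Eulerian circuit and Eulerian path exist.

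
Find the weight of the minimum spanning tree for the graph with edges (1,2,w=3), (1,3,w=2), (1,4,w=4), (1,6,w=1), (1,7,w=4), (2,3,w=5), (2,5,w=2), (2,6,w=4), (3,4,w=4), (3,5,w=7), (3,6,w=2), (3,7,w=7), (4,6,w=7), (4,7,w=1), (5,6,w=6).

Apply Kruskal's algorithm (sort edges by weight, add if no cycle):

Sorted edges by weight:
  (1,6) w=1
  (4,7) w=1
  (1,3) w=2
  (2,5) w=2
  (3,6) w=2
  (1,2) w=3
  (1,7) w=4
  (1,4) w=4
  (2,6) w=4
  (3,4) w=4
  (2,3) w=5
  (5,6) w=6
  (3,5) w=7
  (3,7) w=7
  (4,6) w=7

Add edge (1,6) w=1 -- no cycle. Running total: 1
Add edge (4,7) w=1 -- no cycle. Running total: 2
Add edge (1,3) w=2 -- no cycle. Running total: 4
Add edge (2,5) w=2 -- no cycle. Running total: 6
Skip edge (3,6) w=2 -- would create cycle
Add edge (1,2) w=3 -- no cycle. Running total: 9
Add edge (1,7) w=4 -- no cycle. Running total: 13

MST edges: (1,6,w=1), (4,7,w=1), (1,3,w=2), (2,5,w=2), (1,2,w=3), (1,7,w=4)
Total MST weight: 1 + 1 + 2 + 2 + 3 + 4 = 13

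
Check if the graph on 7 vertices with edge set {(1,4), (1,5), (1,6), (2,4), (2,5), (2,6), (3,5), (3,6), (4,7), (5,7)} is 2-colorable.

Step 1: Attempt 2-coloring using BFS:
  Start at vertex 1, assign color 0
  Color vertex 4 with color 1 (neighbor of 1)
  Color vertex 5 with color 1 (neighbor of 1)
  Color vertex 6 with color 1 (neighbor of 1)
  Color vertex 2 with color 0 (neighbor of 4)
  Color vertex 7 with color 0 (neighbor of 4)
  Color vertex 3 with color 0 (neighbor of 5)

Step 2: 2-coloring succeeded. No conflicts found.
  Set A (color 0): {1, 2, 3, 7}
  Set B (color 1): {4, 5, 6}

The graph is bipartite with partition {1, 2, 3, 7}, {4, 5, 6}.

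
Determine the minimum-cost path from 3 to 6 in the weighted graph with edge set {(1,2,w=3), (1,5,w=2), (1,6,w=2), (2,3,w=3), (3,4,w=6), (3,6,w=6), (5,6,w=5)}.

Step 1: Build adjacency list with weights:
  1: 2(w=3), 5(w=2), 6(w=2)
  2: 1(w=3), 3(w=3)
  3: 2(w=3), 4(w=6), 6(w=6)
  4: 3(w=6)
  5: 1(w=2), 6(w=5)
  6: 1(w=2), 3(w=6), 5(w=5)

Step 2: Apply Dijkstra's algorithm from vertex 3:
  Visit vertex 3 (distance=0)
    Update dist[2] = 3
    Update dist[4] = 6
    Update dist[6] = 6
  Visit vertex 2 (distance=3)
    Update dist[1] = 6
  Visit vertex 1 (distance=6)
    Update dist[5] = 8
  Visit vertex 4 (distance=6)
  Visit vertex 6 (distance=6)

Step 3: Shortest path: 3 -> 6
Total weight: 6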